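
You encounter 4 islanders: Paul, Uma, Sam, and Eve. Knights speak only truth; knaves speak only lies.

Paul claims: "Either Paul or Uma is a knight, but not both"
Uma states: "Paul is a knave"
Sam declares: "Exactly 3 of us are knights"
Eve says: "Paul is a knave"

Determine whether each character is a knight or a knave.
Paul is a knight.
Uma is a knave.
Sam is a knave.
Eve is a knave.

Verification:
- Paul (knight) says "Either Paul or Uma is a knight, but not both" - this is TRUE because Paul is a knight and Uma is a knave.
- Uma (knave) says "Paul is a knave" - this is FALSE (a lie) because Paul is a knight.
- Sam (knave) says "Exactly 3 of us are knights" - this is FALSE (a lie) because there are 1 knights.
- Eve (knave) says "Paul is a knave" - this is FALSE (a lie) because Paul is a knight.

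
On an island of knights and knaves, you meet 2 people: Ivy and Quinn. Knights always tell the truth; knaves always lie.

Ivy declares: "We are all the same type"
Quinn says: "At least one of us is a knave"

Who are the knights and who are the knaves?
Ivy is a knave.
Quinn is a knight.

Verification:
- Ivy (knave) says "We are all the same type" - this is FALSE (a lie) because Quinn is a knight and Ivy is a knave.
- Quinn (knight) says "At least one of us is a knave" - this is TRUE because Ivy is a knave.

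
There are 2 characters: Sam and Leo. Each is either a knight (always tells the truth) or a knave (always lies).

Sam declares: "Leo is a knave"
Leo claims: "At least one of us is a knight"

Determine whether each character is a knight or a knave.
Sam is a knave.
Leo is a knight.

Verification:
- Sam (knave) says "Leo is a knave" - this is FALSE (a lie) because Leo is a knight.
- Leo (knight) says "At least one of us is a knight" - this is TRUE because Leo is a knight.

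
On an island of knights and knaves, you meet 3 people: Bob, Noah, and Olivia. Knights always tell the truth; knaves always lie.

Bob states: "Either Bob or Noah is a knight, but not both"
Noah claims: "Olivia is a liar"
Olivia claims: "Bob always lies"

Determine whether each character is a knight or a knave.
Bob is a knave.
Noah is a knave.
Olivia is a knight.

Verification:
- Bob (knave) says "Either Bob or Noah is a knight, but not both" - this is FALSE (a lie) because Bob is a knave and Noah is a knave.
- Noah (knave) says "Olivia is a liar" - this is FALSE (a lie) because Olivia is a knight.
- Olivia (knight) says "Bob always lies" - this is TRUE because Bob is a knave.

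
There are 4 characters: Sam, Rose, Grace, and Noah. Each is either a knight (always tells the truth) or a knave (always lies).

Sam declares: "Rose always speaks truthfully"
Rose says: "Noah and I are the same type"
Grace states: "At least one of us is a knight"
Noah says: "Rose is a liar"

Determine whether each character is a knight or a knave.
Sam is a knave.
Rose is a knave.
Grace is a knight.
Noah is a knight.

Verification:
- Sam (knave) says "Rose always speaks truthfully" - this is FALSE (a lie) because Rose is a knave.
- Rose (knave) says "Noah and I are the same type" - this is FALSE (a lie) because Rose is a knave and Noah is a knight.
- Grace (knight) says "At least one of us is a knight" - this is TRUE because Grace and Noah are knights.
- Noah (knight) says "Rose is a liar" - this is TRUE because Rose is a knave.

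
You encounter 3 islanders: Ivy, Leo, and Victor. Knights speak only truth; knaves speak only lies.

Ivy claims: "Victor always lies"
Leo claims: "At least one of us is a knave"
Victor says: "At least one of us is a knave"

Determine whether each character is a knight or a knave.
Ivy is a knave.
Leo is a knight.
Victor is a knight.

Verification:
- Ivy (knave) says "Victor always lies" - this is FALSE (a lie) because Victor is a knight.
- Leo (knight) says "At least one of us is a knave" - this is TRUE because Ivy is a knave.
- Victor (knight) says "At least one of us is a knave" - this is TRUE because Ivy is a knave.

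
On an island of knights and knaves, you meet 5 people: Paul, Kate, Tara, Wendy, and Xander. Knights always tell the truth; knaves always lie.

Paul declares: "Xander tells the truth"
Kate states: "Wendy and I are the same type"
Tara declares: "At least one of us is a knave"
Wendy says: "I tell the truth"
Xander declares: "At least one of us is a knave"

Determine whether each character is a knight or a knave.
Paul is a knight.
Kate is a knave.
Tara is a knight.
Wendy is a knight.
Xander is a knight.

Verification:
- Paul (knight) says "Xander tells the truth" - this is TRUE because Xander is a knight.
- Kate (knave) says "Wendy and I are the same type" - this is FALSE (a lie) because Kate is a knave and Wendy is a knight.
- Tara (knight) says "At least one of us is a knave" - this is TRUE because Kate is a knave.
- Wendy (knight) says "I tell the truth" - this is TRUE because Wendy is a knight.
- Xander (knight) says "At least one of us is a knave" - this is TRUE because Kate is a knave.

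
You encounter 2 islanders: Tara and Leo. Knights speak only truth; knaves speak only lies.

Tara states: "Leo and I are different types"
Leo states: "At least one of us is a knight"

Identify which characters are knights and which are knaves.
Tara is a knave.
Leo is a knave.

Verification:
- Tara (knave) says "Leo and I are different types" - this is FALSE (a lie) because Tara is a knave and Leo is a knave.
- Leo (knave) says "At least one of us is a knight" - this is FALSE (a lie) because no one is a knight.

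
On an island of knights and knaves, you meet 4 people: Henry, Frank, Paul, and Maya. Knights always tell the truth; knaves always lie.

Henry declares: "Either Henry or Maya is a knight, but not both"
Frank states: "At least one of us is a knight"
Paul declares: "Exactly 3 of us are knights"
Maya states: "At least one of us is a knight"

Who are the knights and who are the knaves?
Henry is a knave.
Frank is a knave.
Paul is a knave.
Maya is a knave.

Verification:
- Henry (knave) says "Either Henry or Maya is a knight, but not both" - this is FALSE (a lie) because Henry is a knave and Maya is a knave.
- Frank (knave) says "At least one of us is a knight" - this is FALSE (a lie) because no one is a knight.
- Paul (knave) says "Exactly 3 of us are knights" - this is FALSE (a lie) because there are 0 knights.
- Maya (knave) says "At least one of us is a knight" - this is FALSE (a lie) because no one is a knight.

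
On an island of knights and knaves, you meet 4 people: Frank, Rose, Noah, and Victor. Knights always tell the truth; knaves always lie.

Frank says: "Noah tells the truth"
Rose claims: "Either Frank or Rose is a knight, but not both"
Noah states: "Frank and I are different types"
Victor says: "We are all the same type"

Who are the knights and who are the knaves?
Frank is a knave.
Rose is a knight.
Noah is a knave.
Victor is a knave.

Verification:
- Frank (knave) says "Noah tells the truth" - this is FALSE (a lie) because Noah is a knave.
- Rose (knight) says "Either Frank or Rose is a knight, but not both" - this is TRUE because Frank is a knave and Rose is a knight.
- Noah (knave) says "Frank and I are different types" - this is FALSE (a lie) because Noah is a knave and Frank is a knave.
- Victor (knave) says "We are all the same type" - this is FALSE (a lie) because Rose is a knight and Frank, Noah, and Victor are knaves.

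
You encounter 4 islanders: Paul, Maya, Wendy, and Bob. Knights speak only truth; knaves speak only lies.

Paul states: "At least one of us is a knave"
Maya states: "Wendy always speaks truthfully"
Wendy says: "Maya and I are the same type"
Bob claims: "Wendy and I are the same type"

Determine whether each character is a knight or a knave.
Paul is a knight.
Maya is a knight.
Wendy is a knight.
Bob is a knave.

Verification:
- Paul (knight) says "At least one of us is a knave" - this is TRUE because Bob is a knave.
- Maya (knight) says "Wendy always speaks truthfully" - this is TRUE because Wendy is a knight.
- Wendy (knight) says "Maya and I are the same type" - this is TRUE because Wendy is a knight and Maya is a knight.
- Bob (knave) says "Wendy and I are the same type" - this is FALSE (a lie) because Bob is a knave and Wendy is a knight.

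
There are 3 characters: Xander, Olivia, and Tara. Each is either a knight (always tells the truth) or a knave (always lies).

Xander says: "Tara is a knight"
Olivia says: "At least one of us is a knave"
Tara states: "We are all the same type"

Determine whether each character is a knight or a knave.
Xander is a knave.
Olivia is a knight.
Tara is a knave.

Verification:
- Xander (knave) says "Tara is a knight" - this is FALSE (a lie) because Tara is a knave.
- Olivia (knight) says "At least one of us is a knave" - this is TRUE because Xander and Tara are knaves.
- Tara (knave) says "We are all the same type" - this is FALSE (a lie) because Olivia is a knight and Xander and Tara are knaves.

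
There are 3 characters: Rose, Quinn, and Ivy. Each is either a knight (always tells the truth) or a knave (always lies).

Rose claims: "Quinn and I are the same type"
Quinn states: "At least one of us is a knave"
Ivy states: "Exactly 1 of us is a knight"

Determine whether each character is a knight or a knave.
Rose is a knight.
Quinn is a knight.
Ivy is a knave.

Verification:
- Rose (knight) says "Quinn and I are the same type" - this is TRUE because Rose is a knight and Quinn is a knight.
- Quinn (knight) says "At least one of us is a knave" - this is TRUE because Ivy is a knave.
- Ivy (knave) says "Exactly 1 of us is a knight" - this is FALSE (a lie) because there are 2 knights.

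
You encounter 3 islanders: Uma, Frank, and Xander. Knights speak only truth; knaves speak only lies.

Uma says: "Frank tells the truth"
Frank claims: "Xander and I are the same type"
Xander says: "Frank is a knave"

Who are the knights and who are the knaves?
Uma is a knave.
Frank is a knave.
Xander is a knight.

Verification:
- Uma (knave) says "Frank tells the truth" - this is FALSE (a lie) because Frank is a knave.
- Frank (knave) says "Xander and I are the same type" - this is FALSE (a lie) because Frank is a knave and Xander is a knight.
- Xander (knight) says "Frank is a knave" - this is TRUE because Frank is a knave.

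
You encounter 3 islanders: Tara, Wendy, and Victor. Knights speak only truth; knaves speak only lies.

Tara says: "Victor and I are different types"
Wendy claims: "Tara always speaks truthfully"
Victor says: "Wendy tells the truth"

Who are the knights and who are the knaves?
Tara is a knave.
Wendy is a knave.
Victor is a knave.

Verification:
- Tara (knave) says "Victor and I are different types" - this is FALSE (a lie) because Tara is a knave and Victor is a knave.
- Wendy (knave) says "Tara always speaks truthfully" - this is FALSE (a lie) because Tara is a knave.
- Victor (knave) says "Wendy tells the truth" - this is FALSE (a lie) because Wendy is a knave.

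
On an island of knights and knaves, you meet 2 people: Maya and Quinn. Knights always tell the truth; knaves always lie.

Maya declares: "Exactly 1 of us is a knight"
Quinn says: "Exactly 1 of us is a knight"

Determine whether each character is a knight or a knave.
Maya is a knave.
Quinn is a knave.

Verification:
- Maya (knave) says "Exactly 1 of us is a knight" - this is FALSE (a lie) because there are 0 knights.
- Quinn (knave) says "Exactly 1 of us is a knight" - this is FALSE (a lie) because there are 0 knights.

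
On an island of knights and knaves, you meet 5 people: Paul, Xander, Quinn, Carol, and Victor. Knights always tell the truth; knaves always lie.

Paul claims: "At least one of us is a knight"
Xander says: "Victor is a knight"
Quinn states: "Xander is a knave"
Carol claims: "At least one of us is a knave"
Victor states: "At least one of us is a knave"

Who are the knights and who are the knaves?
Paul is a knight.
Xander is a knight.
Quinn is a knave.
Carol is a knight.
Victor is a knight.

Verification:
- Paul (knight) says "At least one of us is a knight" - this is TRUE because Paul, Xander, Carol, and Victor are knights.
- Xander (knight) says "Victor is a knight" - this is TRUE because Victor is a knight.
- Quinn (knave) says "Xander is a knave" - this is FALSE (a lie) because Xander is a knight.
- Carol (knight) says "At least one of us is a knave" - this is TRUE because Quinn is a knave.
- Victor (knight) says "At least one of us is a knave" - this is TRUE because Quinn is a knave.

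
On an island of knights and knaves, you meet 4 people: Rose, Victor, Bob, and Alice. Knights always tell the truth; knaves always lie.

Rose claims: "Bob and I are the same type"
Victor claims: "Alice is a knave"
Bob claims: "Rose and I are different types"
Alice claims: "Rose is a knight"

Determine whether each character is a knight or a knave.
Rose is a knave.
Victor is a knight.
Bob is a knight.
Alice is a knave.

Verification:
- Rose (knave) says "Bob and I are the same type" - this is FALSE (a lie) because Rose is a knave and Bob is a knight.
- Victor (knight) says "Alice is a knave" - this is TRUE because Alice is a knave.
- Bob (knight) says "Rose and I are different types" - this is TRUE because Bob is a knight and Rose is a knave.
- Alice (knave) says "Rose is a knight" - this is FALSE (a lie) because Rose is a knave.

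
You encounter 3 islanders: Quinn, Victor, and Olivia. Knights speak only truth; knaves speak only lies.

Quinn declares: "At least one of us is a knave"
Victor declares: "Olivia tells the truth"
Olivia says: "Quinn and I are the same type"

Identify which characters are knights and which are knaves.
Quinn is a knight.
Victor is a knave.
Olivia is a knave.

Verification:
- Quinn (knight) says "At least one of us is a knave" - this is TRUE because Victor and Olivia are knaves.
- Victor (knave) says "Olivia tells the truth" - this is FALSE (a lie) because Olivia is a knave.
- Olivia (knave) says "Quinn and I are the same type" - this is FALSE (a lie) because Olivia is a knave and Quinn is a knight.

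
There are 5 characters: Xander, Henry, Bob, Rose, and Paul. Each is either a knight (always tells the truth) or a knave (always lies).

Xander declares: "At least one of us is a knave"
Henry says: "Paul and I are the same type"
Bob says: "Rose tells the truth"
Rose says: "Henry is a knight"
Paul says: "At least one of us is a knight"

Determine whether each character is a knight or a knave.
Xander is a knight.
Henry is a knave.
Bob is a knave.
Rose is a knave.
Paul is a knight.

Verification:
- Xander (knight) says "At least one of us is a knave" - this is TRUE because Henry, Bob, and Rose are knaves.
- Henry (knave) says "Paul and I are the same type" - this is FALSE (a lie) because Henry is a knave and Paul is a knight.
- Bob (knave) says "Rose tells the truth" - this is FALSE (a lie) because Rose is a knave.
- Rose (knave) says "Henry is a knight" - this is FALSE (a lie) because Henry is a knave.
- Paul (knight) says "At least one of us is a knight" - this is TRUE because Xander and Paul are knights.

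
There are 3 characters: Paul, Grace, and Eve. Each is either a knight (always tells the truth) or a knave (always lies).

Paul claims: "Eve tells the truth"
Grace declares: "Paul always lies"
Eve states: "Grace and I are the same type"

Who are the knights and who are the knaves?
Paul is a knave.
Grace is a knight.
Eve is a knave.

Verification:
- Paul (knave) says "Eve tells the truth" - this is FALSE (a lie) because Eve is a knave.
- Grace (knight) says "Paul always lies" - this is TRUE because Paul is a knave.
- Eve (knave) says "Grace and I are the same type" - this is FALSE (a lie) because Eve is a knave and Grace is a knight.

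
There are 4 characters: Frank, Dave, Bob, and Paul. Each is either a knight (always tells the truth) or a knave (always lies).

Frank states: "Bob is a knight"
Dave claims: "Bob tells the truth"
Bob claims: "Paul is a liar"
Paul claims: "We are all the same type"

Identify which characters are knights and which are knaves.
Frank is a knight.
Dave is a knight.
Bob is a knight.
Paul is a knave.

Verification:
- Frank (knight) says "Bob is a knight" - this is TRUE because Bob is a knight.
- Dave (knight) says "Bob tells the truth" - this is TRUE because Bob is a knight.
- Bob (knight) says "Paul is a liar" - this is TRUE because Paul is a knave.
- Paul (knave) says "We are all the same type" - this is FALSE (a lie) because Frank, Dave, and Bob are knights and Paul is a knave.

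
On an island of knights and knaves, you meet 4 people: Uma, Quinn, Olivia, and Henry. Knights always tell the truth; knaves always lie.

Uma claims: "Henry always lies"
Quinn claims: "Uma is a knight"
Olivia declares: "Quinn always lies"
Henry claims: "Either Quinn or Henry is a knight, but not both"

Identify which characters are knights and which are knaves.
Uma is a knave.
Quinn is a knave.
Olivia is a knight.
Henry is a knight.

Verification:
- Uma (knave) says "Henry always lies" - this is FALSE (a lie) because Henry is a knight.
- Quinn (knave) says "Uma is a knight" - this is FALSE (a lie) because Uma is a knave.
- Olivia (knight) says "Quinn always lies" - this is TRUE because Quinn is a knave.
- Henry (knight) says "Either Quinn or Henry is a knight, but not both" - this is TRUE because Quinn is a knave and Henry is a knight.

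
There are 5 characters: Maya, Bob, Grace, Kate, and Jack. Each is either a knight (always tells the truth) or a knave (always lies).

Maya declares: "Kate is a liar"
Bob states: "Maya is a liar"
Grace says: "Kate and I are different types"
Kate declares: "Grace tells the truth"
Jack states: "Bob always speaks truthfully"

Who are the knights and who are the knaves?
Maya is a knight.
Bob is a knave.
Grace is a knave.
Kate is a knave.
Jack is a knave.

Verification:
- Maya (knight) says "Kate is a liar" - this is TRUE because Kate is a knave.
- Bob (knave) says "Maya is a liar" - this is FALSE (a lie) because Maya is a knight.
- Grace (knave) says "Kate and I are different types" - this is FALSE (a lie) because Grace is a knave and Kate is a knave.
- Kate (knave) says "Grace tells the truth" - this is FALSE (a lie) because Grace is a knave.
- Jack (knave) says "Bob always speaks truthfully" - this is FALSE (a lie) because Bob is a knave.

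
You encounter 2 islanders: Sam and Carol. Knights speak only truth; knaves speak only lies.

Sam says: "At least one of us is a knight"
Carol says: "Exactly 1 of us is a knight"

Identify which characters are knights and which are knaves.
Sam is a knave.
Carol is a knave.

Verification:
- Sam (knave) says "At least one of us is a knight" - this is FALSE (a lie) because no one is a knight.
- Carol (knave) says "Exactly 1 of us is a knight" - this is FALSE (a lie) because there are 0 knights.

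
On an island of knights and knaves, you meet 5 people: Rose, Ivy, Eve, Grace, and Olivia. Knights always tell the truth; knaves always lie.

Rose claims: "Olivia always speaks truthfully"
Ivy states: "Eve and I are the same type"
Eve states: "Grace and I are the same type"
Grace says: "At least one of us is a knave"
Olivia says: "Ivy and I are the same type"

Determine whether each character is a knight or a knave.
Rose is a knave.
Ivy is a knight.
Eve is a knight.
Grace is a knight.
Olivia is a knave.

Verification:
- Rose (knave) says "Olivia always speaks truthfully" - this is FALSE (a lie) because Olivia is a knave.
- Ivy (knight) says "Eve and I are the same type" - this is TRUE because Ivy is a knight and Eve is a knight.
- Eve (knight) says "Grace and I are the same type" - this is TRUE because Eve is a knight and Grace is a knight.
- Grace (knight) says "At least one of us is a knave" - this is TRUE because Rose and Olivia are knaves.
- Olivia (knave) says "Ivy and I are the same type" - this is FALSE (a lie) because Olivia is a knave and Ivy is a knight.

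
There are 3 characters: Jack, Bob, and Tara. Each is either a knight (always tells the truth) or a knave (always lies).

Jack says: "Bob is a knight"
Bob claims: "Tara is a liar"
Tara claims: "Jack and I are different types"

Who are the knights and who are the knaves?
Jack is a knave.
Bob is a knave.
Tara is a knight.

Verification:
- Jack (knave) says "Bob is a knight" - this is FALSE (a lie) because Bob is a knave.
- Bob (knave) says "Tara is a liar" - this is FALSE (a lie) because Tara is a knight.
- Tara (knight) says "Jack and I are different types" - this is TRUE because Tara is a knight and Jack is a knave.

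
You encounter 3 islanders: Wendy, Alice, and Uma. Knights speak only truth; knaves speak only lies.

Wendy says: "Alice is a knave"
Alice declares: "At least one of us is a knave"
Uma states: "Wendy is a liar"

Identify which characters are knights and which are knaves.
Wendy is a knave.
Alice is a knight.
Uma is a knight.

Verification:
- Wendy (knave) says "Alice is a knave" - this is FALSE (a lie) because Alice is a knight.
- Alice (knight) says "At least one of us is a knave" - this is TRUE because Wendy is a knave.
- Uma (knight) says "Wendy is a liar" - this is TRUE because Wendy is a knave.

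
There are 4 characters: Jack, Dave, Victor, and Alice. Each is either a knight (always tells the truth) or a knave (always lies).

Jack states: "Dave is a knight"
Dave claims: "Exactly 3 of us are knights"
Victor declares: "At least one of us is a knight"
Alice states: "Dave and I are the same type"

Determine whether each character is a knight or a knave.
Jack is a knight.
Dave is a knight.
Victor is a knight.
Alice is a knave.

Verification:
- Jack (knight) says "Dave is a knight" - this is TRUE because Dave is a knight.
- Dave (knight) says "Exactly 3 of us are knights" - this is TRUE because there are 3 knights.
- Victor (knight) says "At least one of us is a knight" - this is TRUE because Jack, Dave, and Victor are knights.
- Alice (knave) says "Dave and I are the same type" - this is FALSE (a lie) because Alice is a knave and Dave is a knight.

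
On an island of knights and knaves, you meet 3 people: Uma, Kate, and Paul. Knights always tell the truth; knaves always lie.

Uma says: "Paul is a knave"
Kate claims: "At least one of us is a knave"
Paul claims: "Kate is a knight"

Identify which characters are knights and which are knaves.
Uma is a knave.
Kate is a knight.
Paul is a knight.

Verification:
- Uma (knave) says "Paul is a knave" - this is FALSE (a lie) because Paul is a knight.
- Kate (knight) says "At least one of us is a knave" - this is TRUE because Uma is a knave.
- Paul (knight) says "Kate is a knight" - this is TRUE because Kate is a knight.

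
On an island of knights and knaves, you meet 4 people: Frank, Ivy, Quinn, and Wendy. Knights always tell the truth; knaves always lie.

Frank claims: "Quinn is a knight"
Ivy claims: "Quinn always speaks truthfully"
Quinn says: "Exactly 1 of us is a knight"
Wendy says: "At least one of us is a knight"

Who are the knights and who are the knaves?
Frank is a knave.
Ivy is a knave.
Quinn is a knave.
Wendy is a knave.

Verification:
- Frank (knave) says "Quinn is a knight" - this is FALSE (a lie) because Quinn is a knave.
- Ivy (knave) says "Quinn always speaks truthfully" - this is FALSE (a lie) because Quinn is a knave.
- Quinn (knave) says "Exactly 1 of us is a knight" - this is FALSE (a lie) because there are 0 knights.
- Wendy (knave) says "At least one of us is a knight" - this is FALSE (a lie) because no one is a knight.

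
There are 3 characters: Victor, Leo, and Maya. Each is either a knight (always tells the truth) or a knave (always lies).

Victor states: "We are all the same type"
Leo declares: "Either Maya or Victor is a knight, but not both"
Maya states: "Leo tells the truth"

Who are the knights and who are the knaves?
Victor is a knave.
Leo is a knight.
Maya is a knight.

Verification:
- Victor (knave) says "We are all the same type" - this is FALSE (a lie) because Leo and Maya are knights and Victor is a knave.
- Leo (knight) says "Either Maya or Victor is a knight, but not both" - this is TRUE because Maya is a knight and Victor is a knave.
- Maya (knight) says "Leo tells the truth" - this is TRUE because Leo is a knight.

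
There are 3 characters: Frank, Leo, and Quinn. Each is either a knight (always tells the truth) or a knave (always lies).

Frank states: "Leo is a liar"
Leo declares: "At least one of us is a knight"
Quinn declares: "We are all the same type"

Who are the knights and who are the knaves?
Frank is a knave.
Leo is a knight.
Quinn is a knave.

Verification:
- Frank (knave) says "Leo is a liar" - this is FALSE (a lie) because Leo is a knight.
- Leo (knight) says "At least one of us is a knight" - this is TRUE because Leo is a knight.
- Quinn (knave) says "We are all the same type" - this is FALSE (a lie) because Leo is a knight and Frank and Quinn are knaves.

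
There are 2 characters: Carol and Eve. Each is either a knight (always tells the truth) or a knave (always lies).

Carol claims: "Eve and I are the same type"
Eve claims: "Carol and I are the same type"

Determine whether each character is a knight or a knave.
Carol is a knight.
Eve is a knight.

Verification:
- Carol (knight) says "Eve and I are the same type" - this is TRUE because Carol is a knight and Eve is a knight.
- Eve (knight) says "Carol and I are the same type" - this is TRUE because Eve is a knight and Carol is a knight.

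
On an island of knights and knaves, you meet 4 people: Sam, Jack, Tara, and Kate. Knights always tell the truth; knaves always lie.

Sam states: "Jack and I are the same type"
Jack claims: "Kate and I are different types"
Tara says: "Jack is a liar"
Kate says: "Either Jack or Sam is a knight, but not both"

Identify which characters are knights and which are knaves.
Sam is a knight.
Jack is a knight.
Tara is a knave.
Kate is a knave.

Verification:
- Sam (knight) says "Jack and I are the same type" - this is TRUE because Sam is a knight and Jack is a knight.
- Jack (knight) says "Kate and I are different types" - this is TRUE because Jack is a knight and Kate is a knave.
- Tara (knave) says "Jack is a liar" - this is FALSE (a lie) because Jack is a knight.
- Kate (knave) says "Either Jack or Sam is a knight, but not both" - this is FALSE (a lie) because Jack is a knight and Sam is a knight.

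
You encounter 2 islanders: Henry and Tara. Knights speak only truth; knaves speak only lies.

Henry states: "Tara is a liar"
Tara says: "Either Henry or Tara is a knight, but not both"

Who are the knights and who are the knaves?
Henry is a knave.
Tara is a knight.

Verification:
- Henry (knave) says "Tara is a liar" - this is FALSE (a lie) because Tara is a knight.
- Tara (knight) says "Either Henry or Tara is a knight, but not both" - this is TRUE because Henry is a knave and Tara is a knight.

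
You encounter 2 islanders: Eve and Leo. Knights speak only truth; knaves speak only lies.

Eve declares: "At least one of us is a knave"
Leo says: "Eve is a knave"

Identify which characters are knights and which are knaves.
Eve is a knight.
Leo is a knave.

Verification:
- Eve (knight) says "At least one of us is a knave" - this is TRUE because Leo is a knave.
- Leo (knave) says "Eve is a knave" - this is FALSE (a lie) because Eve is a knight.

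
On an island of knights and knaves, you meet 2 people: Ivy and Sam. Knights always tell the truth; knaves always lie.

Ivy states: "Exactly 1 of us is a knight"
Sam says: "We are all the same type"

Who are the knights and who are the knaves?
Ivy is a knight.
Sam is a knave.

Verification:
- Ivy (knight) says "Exactly 1 of us is a knight" - this is TRUE because there are 1 knights.
- Sam (knave) says "We are all the same type" - this is FALSE (a lie) because Ivy is a knight and Sam is a knave.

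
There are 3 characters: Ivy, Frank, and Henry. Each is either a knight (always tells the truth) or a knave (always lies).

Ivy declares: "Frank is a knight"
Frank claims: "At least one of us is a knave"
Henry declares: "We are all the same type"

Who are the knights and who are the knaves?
Ivy is a knight.
Frank is a knight.
Henry is a knave.

Verification:
- Ivy (knight) says "Frank is a knight" - this is TRUE because Frank is a knight.
- Frank (knight) says "At least one of us is a knave" - this is TRUE because Henry is a knave.
- Henry (knave) says "We are all the same type" - this is FALSE (a lie) because Ivy and Frank are knights and Henry is a knave.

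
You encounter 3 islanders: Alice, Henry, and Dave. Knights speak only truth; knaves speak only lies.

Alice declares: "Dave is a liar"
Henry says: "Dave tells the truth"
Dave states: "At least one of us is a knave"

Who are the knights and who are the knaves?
Alice is a knave.
Henry is a knight.
Dave is a knight.

Verification:
- Alice (knave) says "Dave is a liar" - this is FALSE (a lie) because Dave is a knight.
- Henry (knight) says "Dave tells the truth" - this is TRUE because Dave is a knight.
- Dave (knight) says "At least one of us is a knave" - this is TRUE because Alice is a knave.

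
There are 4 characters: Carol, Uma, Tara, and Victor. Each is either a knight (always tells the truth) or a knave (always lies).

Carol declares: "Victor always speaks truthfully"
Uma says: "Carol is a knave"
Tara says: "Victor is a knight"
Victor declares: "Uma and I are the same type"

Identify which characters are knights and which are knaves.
Carol is a knave.
Uma is a knight.
Tara is a knave.
Victor is a knave.

Verification:
- Carol (knave) says "Victor always speaks truthfully" - this is FALSE (a lie) because Victor is a knave.
- Uma (knight) says "Carol is a knave" - this is TRUE because Carol is a knave.
- Tara (knave) says "Victor is a knight" - this is FALSE (a lie) because Victor is a knave.
- Victor (knave) says "Uma and I are the same type" - this is FALSE (a lie) because Victor is a knave and Uma is a knight.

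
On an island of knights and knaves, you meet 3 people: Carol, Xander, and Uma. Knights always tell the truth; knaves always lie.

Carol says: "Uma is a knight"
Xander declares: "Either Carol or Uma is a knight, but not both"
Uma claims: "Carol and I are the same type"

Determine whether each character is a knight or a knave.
Carol is a knight.
Xander is a knave.
Uma is a knight.

Verification:
- Carol (knight) says "Uma is a knight" - this is TRUE because Uma is a knight.
- Xander (knave) says "Either Carol or Uma is a knight, but not both" - this is FALSE (a lie) because Carol is a knight and Uma is a knight.
- Uma (knight) says "Carol and I are the same type" - this is TRUE because Uma is a knight and Carol is a knight.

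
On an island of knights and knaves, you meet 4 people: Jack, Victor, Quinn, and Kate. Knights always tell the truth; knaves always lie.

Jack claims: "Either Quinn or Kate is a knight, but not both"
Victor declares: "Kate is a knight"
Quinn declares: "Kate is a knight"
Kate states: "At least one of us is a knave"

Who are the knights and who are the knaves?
Jack is a knave.
Victor is a knight.
Quinn is a knight.
Kate is a knight.

Verification:
- Jack (knave) says "Either Quinn or Kate is a knight, but not both" - this is FALSE (a lie) because Quinn is a knight and Kate is a knight.
- Victor (knight) says "Kate is a knight" - this is TRUE because Kate is a knight.
- Quinn (knight) says "Kate is a knight" - this is TRUE because Kate is a knight.
- Kate (knight) says "At least one of us is a knave" - this is TRUE because Jack is a knave.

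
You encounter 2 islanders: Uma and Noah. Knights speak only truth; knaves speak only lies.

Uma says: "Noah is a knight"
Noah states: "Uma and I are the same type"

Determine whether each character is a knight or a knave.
Uma is a knight.
Noah is a knight.

Verification:
- Uma (knight) says "Noah is a knight" - this is TRUE because Noah is a knight.
- Noah (knight) says "Uma and I are the same type" - this is TRUE because Noah is a knight and Uma is a knight.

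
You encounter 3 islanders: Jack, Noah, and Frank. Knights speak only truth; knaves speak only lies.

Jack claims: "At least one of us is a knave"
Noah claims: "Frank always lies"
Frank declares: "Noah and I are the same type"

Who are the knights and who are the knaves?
Jack is a knight.
Noah is a knight.
Frank is a knave.

Verification:
- Jack (knight) says "At least one of us is a knave" - this is TRUE because Frank is a knave.
- Noah (knight) says "Frank always lies" - this is TRUE because Frank is a knave.
- Frank (knave) says "Noah and I are the same type" - this is FALSE (a lie) because Frank is a knave and Noah is a knight.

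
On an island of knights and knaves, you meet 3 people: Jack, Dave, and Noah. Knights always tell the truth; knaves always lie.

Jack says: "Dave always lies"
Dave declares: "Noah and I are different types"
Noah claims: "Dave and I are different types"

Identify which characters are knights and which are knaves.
Jack is a knight.
Dave is a knave.
Noah is a knave.

Verification:
- Jack (knight) says "Dave always lies" - this is TRUE because Dave is a knave.
- Dave (knave) says "Noah and I are different types" - this is FALSE (a lie) because Dave is a knave and Noah is a knave.
- Noah (knave) says "Dave and I are different types" - this is FALSE (a lie) because Noah is a knave and Dave is a knave.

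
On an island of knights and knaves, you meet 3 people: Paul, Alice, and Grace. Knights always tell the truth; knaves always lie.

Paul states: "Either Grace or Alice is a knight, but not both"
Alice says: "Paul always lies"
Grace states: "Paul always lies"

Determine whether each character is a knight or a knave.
Paul is a knave.
Alice is a knight.
Grace is a knight.

Verification:
- Paul (knave) says "Either Grace or Alice is a knight, but not both" - this is FALSE (a lie) because Grace is a knight and Alice is a knight.
- Alice (knight) says "Paul always lies" - this is TRUE because Paul is a knave.
- Grace (knight) says "Paul always lies" - this is TRUE because Paul is a knave.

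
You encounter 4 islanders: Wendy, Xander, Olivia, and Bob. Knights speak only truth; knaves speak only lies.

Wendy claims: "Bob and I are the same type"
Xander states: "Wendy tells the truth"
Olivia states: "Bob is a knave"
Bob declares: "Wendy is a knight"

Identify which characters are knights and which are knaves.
Wendy is a knight.
Xander is a knight.
Olivia is a knave.
Bob is a knight.

Verification:
- Wendy (knight) says "Bob and I are the same type" - this is TRUE because Wendy is a knight and Bob is a knight.
- Xander (knight) says "Wendy tells the truth" - this is TRUE because Wendy is a knight.
- Olivia (knave) says "Bob is a knave" - this is FALSE (a lie) because Bob is a knight.
- Bob (knight) says "Wendy is a knight" - this is TRUE because Wendy is a knight.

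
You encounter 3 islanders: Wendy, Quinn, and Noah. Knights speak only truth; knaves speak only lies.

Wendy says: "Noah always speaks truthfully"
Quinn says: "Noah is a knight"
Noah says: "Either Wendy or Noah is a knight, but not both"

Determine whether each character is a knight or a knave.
Wendy is a knave.
Quinn is a knave.
Noah is a knave.

Verification:
- Wendy (knave) says "Noah always speaks truthfully" - this is FALSE (a lie) because Noah is a knave.
- Quinn (knave) says "Noah is a knight" - this is FALSE (a lie) because Noah is a knave.
- Noah (knave) says "Either Wendy or Noah is a knight, but not both" - this is FALSE (a lie) because Wendy is a knave and Noah is a knave.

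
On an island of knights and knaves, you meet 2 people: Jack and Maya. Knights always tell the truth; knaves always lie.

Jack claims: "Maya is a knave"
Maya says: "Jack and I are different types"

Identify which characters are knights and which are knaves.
Jack is a knave.
Maya is a knight.

Verification:
- Jack (knave) says "Maya is a knave" - this is FALSE (a lie) because Maya is a knight.
- Maya (knight) says "Jack and I are different types" - this is TRUE because Maya is a knight and Jack is a knave.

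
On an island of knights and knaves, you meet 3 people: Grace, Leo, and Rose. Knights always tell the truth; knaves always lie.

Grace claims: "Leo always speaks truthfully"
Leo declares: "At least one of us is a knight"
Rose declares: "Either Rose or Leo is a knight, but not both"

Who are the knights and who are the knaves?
Grace is a knave.
Leo is a knave.
Rose is a knave.

Verification:
- Grace (knave) says "Leo always speaks truthfully" - this is FALSE (a lie) because Leo is a knave.
- Leo (knave) says "At least one of us is a knight" - this is FALSE (a lie) because no one is a knight.
- Rose (knave) says "Either Rose or Leo is a knight, but not both" - this is FALSE (a lie) because Rose is a knave and Leo is a knave.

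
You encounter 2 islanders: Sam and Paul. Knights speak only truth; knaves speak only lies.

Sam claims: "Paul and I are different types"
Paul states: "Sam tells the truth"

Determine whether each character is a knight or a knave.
Sam is a knave.
Paul is a knave.

Verification:
- Sam (knave) says "Paul and I are different types" - this is FALSE (a lie) because Sam is a knave and Paul is a knave.
- Paul (knave) says "Sam tells the truth" - this is FALSE (a lie) because Sam is a knave.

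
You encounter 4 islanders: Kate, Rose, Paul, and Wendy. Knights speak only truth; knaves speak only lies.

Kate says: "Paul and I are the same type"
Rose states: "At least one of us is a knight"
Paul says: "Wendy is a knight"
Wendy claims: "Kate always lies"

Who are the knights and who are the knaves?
Kate is a knave.
Rose is a knight.
Paul is a knight.
Wendy is a knight.

Verification:
- Kate (knave) says "Paul and I are the same type" - this is FALSE (a lie) because Kate is a knave and Paul is a knight.
- Rose (knight) says "At least one of us is a knight" - this is TRUE because Rose, Paul, and Wendy are knights.
- Paul (knight) says "Wendy is a knight" - this is TRUE because Wendy is a knight.
- Wendy (knight) says "Kate always lies" - this is TRUE because Kate is a knave.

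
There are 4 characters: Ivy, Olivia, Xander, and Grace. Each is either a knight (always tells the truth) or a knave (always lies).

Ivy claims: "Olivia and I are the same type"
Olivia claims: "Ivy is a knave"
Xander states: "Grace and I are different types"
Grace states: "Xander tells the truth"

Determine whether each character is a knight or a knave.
Ivy is a knave.
Olivia is a knight.
Xander is a knave.
Grace is a knave.

Verification:
- Ivy (knave) says "Olivia and I are the same type" - this is FALSE (a lie) because Ivy is a knave and Olivia is a knight.
- Olivia (knight) says "Ivy is a knave" - this is TRUE because Ivy is a knave.
- Xander (knave) says "Grace and I are different types" - this is FALSE (a lie) because Xander is a knave and Grace is a knave.
- Grace (knave) says "Xander tells the truth" - this is FALSE (a lie) because Xander is a knave.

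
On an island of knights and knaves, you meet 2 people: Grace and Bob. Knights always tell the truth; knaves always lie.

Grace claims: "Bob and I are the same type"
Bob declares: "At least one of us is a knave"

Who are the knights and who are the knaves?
Grace is a knave.
Bob is a knight.

Verification:
- Grace (knave) says "Bob and I are the same type" - this is FALSE (a lie) because Grace is a knave and Bob is a knight.
- Bob (knight) says "At least one of us is a knave" - this is TRUE because Grace is a knave.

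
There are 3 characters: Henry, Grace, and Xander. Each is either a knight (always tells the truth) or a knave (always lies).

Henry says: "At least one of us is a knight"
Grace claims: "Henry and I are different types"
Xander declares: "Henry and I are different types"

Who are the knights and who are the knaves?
Henry is a knave.
Grace is a knave.
Xander is a knave.

Verification:
- Henry (knave) says "At least one of us is a knight" - this is FALSE (a lie) because no one is a knight.
- Grace (knave) says "Henry and I are different types" - this is FALSE (a lie) because Grace is a knave and Henry is a knave.
- Xander (knave) says "Henry and I are different types" - this is FALSE (a lie) because Xander is a knave and Henry is a knave.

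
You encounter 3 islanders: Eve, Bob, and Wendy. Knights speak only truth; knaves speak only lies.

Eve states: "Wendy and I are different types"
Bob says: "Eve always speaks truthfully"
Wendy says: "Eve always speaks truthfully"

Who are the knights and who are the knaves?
Eve is a knave.
Bob is a knave.
Wendy is a knave.

Verification:
- Eve (knave) says "Wendy and I are different types" - this is FALSE (a lie) because Eve is a knave and Wendy is a knave.
- Bob (knave) says "Eve always speaks truthfully" - this is FALSE (a lie) because Eve is a knave.
- Wendy (knave) says "Eve always speaks truthfully" - this is FALSE (a lie) because Eve is a knave.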